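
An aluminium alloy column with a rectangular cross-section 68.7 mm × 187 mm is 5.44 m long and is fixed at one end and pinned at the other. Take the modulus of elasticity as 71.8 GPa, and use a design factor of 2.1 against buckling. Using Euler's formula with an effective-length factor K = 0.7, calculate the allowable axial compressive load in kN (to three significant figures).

P_allow = 118 kN

Buckling occurs about the weak axis: I_min = h·b³/12 = 187×68.7³/12 = 5.053×10^6 mm⁴ (b = 68.7 mm is the smaller dimension).
Effective length L_e = KL = 0.7×5.44 m = 3808 mm.
Euler critical load P_cr = π²EI/L_e² = π²×71800×5.053×10^6/3808² = 246900 N.
P_allow = P_cr/n = 246900/2.1 = 117600 N.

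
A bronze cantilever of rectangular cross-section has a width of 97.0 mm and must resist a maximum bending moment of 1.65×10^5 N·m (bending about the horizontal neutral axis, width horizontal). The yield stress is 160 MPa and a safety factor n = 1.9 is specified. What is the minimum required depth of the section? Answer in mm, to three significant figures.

h = 348 mm

σ_allow = 160/1.9 = 84.21 MPa.
For a rectangular section σ = 6M/(bh²), so h² = 6M/(b σ_allow) = 6×1.6500×10^8/(97.0×84.21) = 121200 mm².
h = 348.1 mm.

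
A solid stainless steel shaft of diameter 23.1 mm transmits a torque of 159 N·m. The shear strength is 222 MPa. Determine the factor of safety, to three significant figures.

τ = 16T/(πd³) = 16×159000/(π×23.1³) = 65.69 MPa.
n = τ_limit/τ = 222/65.69 = 3.379.

n = 3.38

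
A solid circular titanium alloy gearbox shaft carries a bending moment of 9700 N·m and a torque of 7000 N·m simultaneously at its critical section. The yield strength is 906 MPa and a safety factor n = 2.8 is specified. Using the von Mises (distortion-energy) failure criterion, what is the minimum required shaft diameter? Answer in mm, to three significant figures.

σ_allow = σ_y/n = 906/2.8 = 323.6 MPa.
For a solid shaft σ_b = 32M/(πd³) and τ = 16T/(πd³), so the von Mises stress is σ' = (16/πd³)·√(4M²+3T²).
√(4M²+3T²) = √(4×(9.700×10^6)² + 3×(7.000×10^6)²) = 2.288×10^7 N·mm.
d³ = 16×2.288×10^7/(π×323.6) = 360100 mm³.
d = 71.14 mm.

d = 71.1 mm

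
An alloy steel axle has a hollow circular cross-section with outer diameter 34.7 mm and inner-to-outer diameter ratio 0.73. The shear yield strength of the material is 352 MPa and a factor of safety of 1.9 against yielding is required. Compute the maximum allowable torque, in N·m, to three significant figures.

T_allow = 1090 N·m

τ_allow = 352/1.9 = 185.3 MPa.
For a hollow shaft T_allow = τ_allow·πd_o³(1−k⁴)/16 with 1−k⁴ = 0.7160, so πd_o³(1−k⁴)/16 = 5874 mm³.
T_allow = 185.3×5874 = 1.088×10^6 N·mm = 1088 N·m.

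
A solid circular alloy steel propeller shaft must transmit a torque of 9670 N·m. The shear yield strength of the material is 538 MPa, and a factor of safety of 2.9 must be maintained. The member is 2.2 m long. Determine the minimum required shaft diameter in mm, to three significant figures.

Allowable shear stress τ_allow = 538/2.9 = 185.5 MPa.
For a solid shaft τ = 16T/(πd³), so d³ = 16T/(π τ_allow) = 16×9670000/(π×185.5) = 265500 mm³.
d = (265500)^(1/3) = 64.27 mm.

d = 64.3 mm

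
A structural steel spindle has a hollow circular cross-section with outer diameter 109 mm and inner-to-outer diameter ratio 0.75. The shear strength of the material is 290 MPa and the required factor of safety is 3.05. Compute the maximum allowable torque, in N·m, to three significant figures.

T_allow = 16500 N·m

τ_allow = 290/3.05 = 95.08 MPa.
For a hollow shaft T_allow = τ_allow·πd_o³(1−k⁴)/16 with 1−k⁴ = 0.6836, so πd_o³(1−k⁴)/16 = 173800 mm³.
T_allow = 95.08×173800 = 1.653×10^7 N·mm = 16530 N·m.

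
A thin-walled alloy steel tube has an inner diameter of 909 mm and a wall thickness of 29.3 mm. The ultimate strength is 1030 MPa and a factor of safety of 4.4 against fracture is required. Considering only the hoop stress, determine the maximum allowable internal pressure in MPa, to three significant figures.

p_allow = 15.1 MPa

σ_allow = 1030/4.4 = 234.1 MPa.
σ_h = pD/(2t) → p_allow = 2σ_allow t/D = 2×234.1×29.3/909 = 15.09 MPa.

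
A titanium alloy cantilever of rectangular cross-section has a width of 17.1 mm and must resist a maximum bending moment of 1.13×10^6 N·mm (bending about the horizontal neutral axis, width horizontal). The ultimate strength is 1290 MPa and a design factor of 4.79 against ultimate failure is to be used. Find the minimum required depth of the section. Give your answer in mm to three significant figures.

h = 38.4 mm

σ_allow = 1290/4.79 = 269.3 MPa.
For a rectangular section σ = 6M/(bh²), so h² = 6M/(b σ_allow) = 6×1130000/(17.1×269.3) = 1472 mm².
h = 38.37 mm.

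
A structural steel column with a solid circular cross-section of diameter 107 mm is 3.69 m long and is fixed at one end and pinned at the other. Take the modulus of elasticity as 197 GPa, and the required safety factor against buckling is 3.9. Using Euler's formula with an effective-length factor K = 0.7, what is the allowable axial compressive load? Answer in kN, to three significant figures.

I = πd⁴/64 = π×107⁴/64 = 6.434×10^6 mm⁴.
Effective length L_e = KL = 0.7×3.69 m = 2583 mm.
Euler critical load P_cr = π²EI/L_e² = π²×197000×6.434×10^6/2583² = 1.875×10^6 N.
P_allow = P_cr/n = 1.875×10^6/3.9 = 480800 N.

P_allow = 481 kN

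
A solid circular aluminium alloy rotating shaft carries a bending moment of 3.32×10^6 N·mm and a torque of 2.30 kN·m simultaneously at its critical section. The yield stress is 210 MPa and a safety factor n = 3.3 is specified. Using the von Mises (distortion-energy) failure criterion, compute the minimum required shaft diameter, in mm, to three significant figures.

σ_allow = σ_y/n = 210/3.3 = 63.64 MPa.
For a solid shaft σ_b = 32M/(πd³) and τ = 16T/(πd³), so the von Mises stress is σ' = (16/πd³)·√(4M²+3T²).
√(4M²+3T²) = √(4×(3.320×10^6)² + 3×(2.300×10^6)²) = 7.743×10^6 N·mm.
d³ = 16×7.743×10^6/(π×63.64) = 619700 mm³.
d = 85.26 mm.

d = 85.3 mm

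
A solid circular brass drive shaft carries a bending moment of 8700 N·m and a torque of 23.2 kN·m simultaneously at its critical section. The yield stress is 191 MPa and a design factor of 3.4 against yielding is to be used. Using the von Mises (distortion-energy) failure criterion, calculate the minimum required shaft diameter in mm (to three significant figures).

d = 158 mm

σ_allow = σ_y/n = 191/3.4 = 56.18 MPa.
For a solid shaft σ_b = 32M/(πd³) and τ = 16T/(πd³), so the von Mises stress is σ' = (16/πd³)·√(4M²+3T²).
√(4M²+3T²) = √(4×(8.700×10^6)² + 3×(2.320×10^7)²) = 4.379×10^7 N·mm.
d³ = 16×4.379×10^7/(π×56.18) = 3.970×10^6 mm³.
d = 158.3 mm.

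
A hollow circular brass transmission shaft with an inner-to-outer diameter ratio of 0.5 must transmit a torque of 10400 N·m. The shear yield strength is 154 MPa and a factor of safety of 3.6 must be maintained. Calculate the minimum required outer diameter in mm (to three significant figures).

τ_allow = 154/3.6 = 42.78 MPa.
For a hollow shaft τ = 16T/[πd_o³(1−k⁴)] with k = 0.5, so 1−k⁴ = 0.9375.
d_o³ = 16T/[π τ_allow (1−k⁴)] = 16×1.0400×10^7/(π×42.78×0.9375) = 1.321×10^6 mm³.
d_o = 109.7 mm.

d_o = 110 mm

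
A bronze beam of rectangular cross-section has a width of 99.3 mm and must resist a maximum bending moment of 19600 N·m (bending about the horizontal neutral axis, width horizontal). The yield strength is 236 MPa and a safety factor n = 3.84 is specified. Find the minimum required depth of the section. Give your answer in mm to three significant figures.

h = 139 mm

σ_allow = 236/3.84 = 61.46 MPa.
For a rectangular section σ = 6M/(bh²), so h² = 6M/(b σ_allow) = 6×1.9600×10^7/(99.3×61.46) = 19270 mm².
h = 138.8 mm.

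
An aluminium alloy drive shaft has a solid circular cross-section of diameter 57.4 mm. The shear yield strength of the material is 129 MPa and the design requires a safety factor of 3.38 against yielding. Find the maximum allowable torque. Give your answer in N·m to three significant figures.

τ_allow = 129/3.38 = 38.17 MPa.
For a solid shaft T_allow = τ_allow·πd³/16; πd³/16 = π×57.4³/16 = 37130 mm³.
T_allow = 38.17×37130 = 1.417×10^6 N·mm = 1417 N·m.

T_allow = 1420 N·m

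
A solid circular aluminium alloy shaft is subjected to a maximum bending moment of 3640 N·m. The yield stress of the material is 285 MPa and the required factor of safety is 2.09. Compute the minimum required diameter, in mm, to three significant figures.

σ_allow = 285/2.09 = 136.4 MPa.
For a solid circular section σ = 32M/(πd³), so d³ = 32M/(π σ_allow) = 32×3640000/(π×136.4) = 271900 mm³.
d = 64.78 mm.

d = 64.8 mm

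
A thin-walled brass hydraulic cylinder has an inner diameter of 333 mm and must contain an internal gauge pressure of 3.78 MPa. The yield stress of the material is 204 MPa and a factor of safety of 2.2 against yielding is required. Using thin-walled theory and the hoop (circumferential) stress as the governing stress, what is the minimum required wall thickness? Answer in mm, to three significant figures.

t = 6.79 mm

σ_allow = 204/2.2 = 92.73 MPa.
Hoop stress σ_h = pD/(2t), so t = pD/(2σ_allow) = 3.78×333/(2×92.73) = 6.787 mm.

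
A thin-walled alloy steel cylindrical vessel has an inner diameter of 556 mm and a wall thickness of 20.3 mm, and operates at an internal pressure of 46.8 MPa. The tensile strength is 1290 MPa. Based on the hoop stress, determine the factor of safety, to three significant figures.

n = 2.01

σ_h = pD/(2t) = 46.8×556/(2×20.3) = 640.9 MPa.
n = 1290/640.9 = 2.013.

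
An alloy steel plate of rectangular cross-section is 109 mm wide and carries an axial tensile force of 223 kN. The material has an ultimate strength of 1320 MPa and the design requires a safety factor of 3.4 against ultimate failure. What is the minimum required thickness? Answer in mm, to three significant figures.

σ_allow = 1320/3.4 = 388.2 MPa.
Required area A = F/σ_allow = 223000/388.2 = 574.4 mm².
t = A/w = 574.4/109 = 5.270 mm.

t = 5.27 mm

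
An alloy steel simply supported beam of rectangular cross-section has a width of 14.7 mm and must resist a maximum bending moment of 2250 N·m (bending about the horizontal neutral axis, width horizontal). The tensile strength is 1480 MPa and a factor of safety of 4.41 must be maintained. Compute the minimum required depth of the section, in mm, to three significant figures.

σ_allow = 1480/4.41 = 335.6 MPa.
For a rectangular section σ = 6M/(bh²), so h² = 6M/(b σ_allow) = 6×2250000/(14.7×335.6) = 2736 mm².
h = 52.31 mm.

h = 52.3 mm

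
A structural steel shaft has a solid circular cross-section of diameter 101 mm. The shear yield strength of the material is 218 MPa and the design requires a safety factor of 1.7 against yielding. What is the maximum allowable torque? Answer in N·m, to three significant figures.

τ_allow = 218/1.7 = 128.2 MPa.
For a solid shaft T_allow = τ_allow·πd³/16; πd³/16 = π×101³/16 = 202300 mm³.
T_allow = 128.2×202300 = 2.594×10^7 N·mm = 25940 N·m.

T_allow = 25900 N·m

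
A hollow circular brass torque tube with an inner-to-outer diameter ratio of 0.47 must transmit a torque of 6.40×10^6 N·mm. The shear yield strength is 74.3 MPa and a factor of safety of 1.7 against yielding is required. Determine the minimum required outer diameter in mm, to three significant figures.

τ_allow = 74.3/1.7 = 43.71 MPa.
For a hollow shaft τ = 16T/[πd_o³(1−k⁴)] with k = 0.47, so 1−k⁴ = 0.9512.
d_o³ = 16T/[π τ_allow (1−k⁴)] = 16×6400000/(π×43.71×0.9512) = 784000 mm³.
d_o = 92.21 mm.

d_o = 92.2 mm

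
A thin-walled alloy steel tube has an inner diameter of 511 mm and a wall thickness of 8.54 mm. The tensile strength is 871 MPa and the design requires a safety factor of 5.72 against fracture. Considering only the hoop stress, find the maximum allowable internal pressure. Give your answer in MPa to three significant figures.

p_allow = 5.09 MPa

σ_allow = 871/5.72 = 152.3 MPa.
σ_h = pD/(2t) → p_allow = 2σ_allow t/D = 2×152.3×8.54/511 = 5.090 MPa.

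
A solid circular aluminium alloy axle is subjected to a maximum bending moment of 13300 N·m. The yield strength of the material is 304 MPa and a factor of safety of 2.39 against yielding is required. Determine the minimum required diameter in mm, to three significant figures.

d = 102 mm

σ_allow = 304/2.39 = 127.2 MPa.
For a solid circular section σ = 32M/(πd³), so d³ = 32M/(π σ_allow) = 32×1.3300×10^7/(π×127.2) = 1.065×10^6 mm³.
d = 102.1 mm.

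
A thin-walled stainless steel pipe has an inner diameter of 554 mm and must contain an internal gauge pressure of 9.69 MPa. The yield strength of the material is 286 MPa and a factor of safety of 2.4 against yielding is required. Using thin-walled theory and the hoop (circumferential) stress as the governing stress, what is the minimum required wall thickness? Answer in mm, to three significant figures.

t = 22.5 mm

σ_allow = 286/2.4 = 119.2 MPa.
Hoop stress σ_h = pD/(2t), so t = pD/(2σ_allow) = 9.69×554/(2×119.2) = 22.52 mm.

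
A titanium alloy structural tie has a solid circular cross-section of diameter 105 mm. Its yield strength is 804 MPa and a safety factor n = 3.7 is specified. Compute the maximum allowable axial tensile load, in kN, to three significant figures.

F_allow = 1880 kN

σ_allow = 804/3.7 = 217.3 MPa.
A = πd²/4 = π×105²/4 = 8659 mm².
F_allow = σ_allow × A = 217.3×8659 = 1.882×10^6 N.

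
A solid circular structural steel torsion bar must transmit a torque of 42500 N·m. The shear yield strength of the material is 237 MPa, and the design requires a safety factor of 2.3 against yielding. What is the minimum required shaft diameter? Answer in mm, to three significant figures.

Allowable shear stress τ_allow = 237/2.3 = 103.0 MPa.
For a solid shaft τ = 16T/(πd³), so d³ = 16T/(π τ_allow) = 16×4.2500×10^7/(π×103.0) = 2.101×10^6 mm³.
d = (2.101×10^6)^(1/3) = 128.1 mm.

d = 128 mm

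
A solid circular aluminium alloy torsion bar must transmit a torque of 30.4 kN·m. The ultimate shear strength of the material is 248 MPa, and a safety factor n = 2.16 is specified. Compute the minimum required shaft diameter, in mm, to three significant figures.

d = 110 mm

Allowable shear stress τ_allow = 248/2.16 = 114.8 MPa.
For a solid shaft τ = 16T/(πd³), so d³ = 16T/(π τ_allow) = 16×3.0400×10^7/(π×114.8) = 1.348×10^6 mm³.
d = (1.348×10^6)^(1/3) = 110.5 mm.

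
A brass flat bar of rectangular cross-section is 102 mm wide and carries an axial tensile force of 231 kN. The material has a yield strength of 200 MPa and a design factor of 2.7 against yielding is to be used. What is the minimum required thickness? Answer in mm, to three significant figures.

σ_allow = 200/2.7 = 74.07 MPa.
Required area A = F/σ_allow = 231000/74.07 = 3118 mm².
t = A/w = 3118/102 = 30.57 mm.

t = 30.6 mm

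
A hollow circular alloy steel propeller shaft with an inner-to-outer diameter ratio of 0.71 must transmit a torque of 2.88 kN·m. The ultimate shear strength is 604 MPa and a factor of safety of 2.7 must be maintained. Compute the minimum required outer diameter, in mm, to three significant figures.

τ_allow = 604/2.7 = 223.7 MPa.
For a hollow shaft τ = 16T/[πd_o³(1−k⁴)] with k = 0.71, so 1−k⁴ = 0.7459.
d_o³ = 16T/[π τ_allow (1−k⁴)] = 16×2880000/(π×223.7×0.7459) = 87910 mm³.
d_o = 44.46 mm.

d_o = 44.5 mm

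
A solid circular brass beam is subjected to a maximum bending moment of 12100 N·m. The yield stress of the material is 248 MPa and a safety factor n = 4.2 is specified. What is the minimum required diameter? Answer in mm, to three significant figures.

σ_allow = 248/4.2 = 59.05 MPa.
For a solid circular section σ = 32M/(πd³), so d³ = 32M/(π σ_allow) = 32×1.2100×10^7/(π×59.05) = 2.087×10^6 mm³.
d = 127.8 mm.

d = 128 mm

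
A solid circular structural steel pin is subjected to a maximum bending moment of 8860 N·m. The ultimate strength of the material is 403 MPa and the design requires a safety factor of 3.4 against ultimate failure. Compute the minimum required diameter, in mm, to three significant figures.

σ_allow = 403/3.4 = 118.5 MPa.
For a solid circular section σ = 32M/(πd³), so d³ = 32M/(π σ_allow) = 32×8860000/(π×118.5) = 761400 mm³.
d = 91.31 mm.

d = 91.3 mm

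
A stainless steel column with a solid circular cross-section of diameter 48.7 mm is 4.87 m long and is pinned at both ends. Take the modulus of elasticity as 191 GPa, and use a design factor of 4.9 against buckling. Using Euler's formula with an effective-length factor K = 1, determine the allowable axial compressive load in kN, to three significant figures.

I = πd⁴/64 = π×48.7⁴/64 = 276100 mm⁴.
Effective length L_e = KL = 1×4.87 m = 4870 mm.
Euler critical load P_cr = π²EI/L_e² = π²×191000×276100/4870² = 21950 N.
P_allow = P_cr/n = 21950/4.9 = 4479 N.

P_allow = 4.48 kN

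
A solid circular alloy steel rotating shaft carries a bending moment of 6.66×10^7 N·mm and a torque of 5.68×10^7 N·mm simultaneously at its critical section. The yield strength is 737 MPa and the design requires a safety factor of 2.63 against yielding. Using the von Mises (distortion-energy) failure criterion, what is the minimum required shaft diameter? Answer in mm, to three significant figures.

d = 144 mm

σ_allow = σ_y/n = 737/2.63 = 280.2 MPa.
For a solid shaft σ_b = 32M/(πd³) and τ = 16T/(πd³), so the von Mises stress is σ' = (16/πd³)·√(4M²+3T²).
√(4M²+3T²) = √(4×(6.660×10^7)² + 3×(5.680×10^7)²) = 1.656×10^8 N·mm.
d³ = 16×1.656×10^8/(π×280.2) = 3.010×10^6 mm³.
d = 144.4 mm.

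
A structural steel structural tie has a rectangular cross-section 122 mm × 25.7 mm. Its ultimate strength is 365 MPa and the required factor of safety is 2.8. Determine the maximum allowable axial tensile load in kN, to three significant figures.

F_allow = 409 kN

σ_allow = 365/2.8 = 130.4 MPa.
A = 122×25.7 = 3135 mm².
F_allow = σ_allow × A = 130.4×3135 = 408700 N.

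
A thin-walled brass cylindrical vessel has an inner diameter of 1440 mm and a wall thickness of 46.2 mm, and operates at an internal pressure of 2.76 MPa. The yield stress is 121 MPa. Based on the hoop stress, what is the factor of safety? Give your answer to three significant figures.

σ_h = pD/(2t) = 2.76×1440/(2×46.2) = 43.01 MPa.
n = 121/43.01 = 2.813.

n = 2.81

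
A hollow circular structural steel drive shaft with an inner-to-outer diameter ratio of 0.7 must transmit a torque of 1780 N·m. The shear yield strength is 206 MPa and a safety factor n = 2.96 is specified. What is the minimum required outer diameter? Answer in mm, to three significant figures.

d_o = 55.6 mm

τ_allow = 206/2.96 = 69.59 MPa.
For a hollow shaft τ = 16T/[πd_o³(1−k⁴)] with k = 0.7, so 1−k⁴ = 0.7599.
d_o³ = 16T/[π τ_allow (1−k⁴)] = 16×1780000/(π×69.59×0.7599) = 171400 mm³.
d_o = 55.55 mm.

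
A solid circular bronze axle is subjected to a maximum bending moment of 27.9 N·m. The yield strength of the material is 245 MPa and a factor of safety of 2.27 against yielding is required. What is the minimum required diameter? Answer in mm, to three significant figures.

d = 13.8 mm

σ_allow = 245/2.27 = 107.9 MPa.
For a solid circular section σ = 32M/(πd³), so d³ = 32M/(π σ_allow) = 32×27900/(π×107.9) = 2633 mm³.
d = 13.81 mm.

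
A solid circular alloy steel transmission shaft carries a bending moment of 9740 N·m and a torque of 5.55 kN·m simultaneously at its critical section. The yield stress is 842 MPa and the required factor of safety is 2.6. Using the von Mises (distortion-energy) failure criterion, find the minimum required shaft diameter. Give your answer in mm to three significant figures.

σ_allow = σ_y/n = 842/2.6 = 323.8 MPa.
For a solid shaft σ_b = 32M/(πd³) and τ = 16T/(πd³), so the von Mises stress is σ' = (16/πd³)·√(4M²+3T²).
√(4M²+3T²) = √(4×(9.740×10^6)² + 3×(5.550×10^6)²) = 2.172×10^7 N·mm.
d³ = 16×2.172×10^7/(π×323.8) = 341600 mm³.
d = 69.91 mm.

d = 69.9 mm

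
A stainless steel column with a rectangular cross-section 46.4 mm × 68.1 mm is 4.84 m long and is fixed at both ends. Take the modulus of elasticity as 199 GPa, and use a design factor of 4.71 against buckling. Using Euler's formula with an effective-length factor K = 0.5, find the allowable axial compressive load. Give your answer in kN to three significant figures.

Buckling occurs about the weak axis: I_min = h·b³/12 = 68.1×46.4³/12 = 566900 mm⁴ (b = 46.4 mm is the smaller dimension).
Effective length L_e = KL = 0.5×4.84 m = 2420 mm.
Euler critical load P_cr = π²EI/L_e² = π²×199000×566900/2420² = 190100 N.
P_allow = P_cr/n = 190100/4.71 = 40370 N.

P_allow = 40.4 kN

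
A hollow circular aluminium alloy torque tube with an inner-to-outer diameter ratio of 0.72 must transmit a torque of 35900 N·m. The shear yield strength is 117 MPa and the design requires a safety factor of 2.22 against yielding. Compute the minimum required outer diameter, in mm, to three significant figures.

d_o = 168 mm

τ_allow = 117/2.22 = 52.70 MPa.
For a hollow shaft τ = 16T/[πd_o³(1−k⁴)] with k = 0.72, so 1−k⁴ = 0.7313.
d_o³ = 16T/[π τ_allow (1−k⁴)] = 16×3.5900×10^7/(π×52.70×0.7313) = 4.744×10^6 mm³.
d_o = 168.0 mm.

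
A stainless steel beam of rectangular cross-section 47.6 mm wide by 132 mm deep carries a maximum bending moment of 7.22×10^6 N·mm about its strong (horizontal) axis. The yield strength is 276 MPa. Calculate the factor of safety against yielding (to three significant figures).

n = 5.28

Section modulus S = bh²/6 = 47.6×132²/6 = 138200 mm³.
σ = M/S = 7220000/138200 = 52.23 MPa.
n = 276/52.23 = 5.284.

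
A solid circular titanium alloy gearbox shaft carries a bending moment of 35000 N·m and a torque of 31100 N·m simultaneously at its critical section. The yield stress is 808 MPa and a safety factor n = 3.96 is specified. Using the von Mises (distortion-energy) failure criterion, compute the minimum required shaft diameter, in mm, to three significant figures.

d = 130 mm

σ_allow = σ_y/n = 808/3.96 = 204.0 MPa.
For a solid shaft σ_b = 32M/(πd³) and τ = 16T/(πd³), so the von Mises stress is σ' = (16/πd³)·√(4M²+3T²).
√(4M²+3T²) = √(4×(3.500×10^7)² + 3×(3.110×10^7)²) = 8.833×10^7 N·mm.
d³ = 16×8.833×10^7/(π×204.0) = 2.205×10^6 mm³.
d = 130.2 mm.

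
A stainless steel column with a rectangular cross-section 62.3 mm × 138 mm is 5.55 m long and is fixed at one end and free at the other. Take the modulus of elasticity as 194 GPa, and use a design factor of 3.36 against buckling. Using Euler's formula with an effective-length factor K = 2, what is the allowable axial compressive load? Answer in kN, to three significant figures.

Buckling occurs about the weak axis: I_min = h·b³/12 = 138×62.3³/12 = 2.781×10^6 mm⁴ (b = 62.3 mm is the smaller dimension).
Effective length L_e = KL = 2×5.55 m = 11100 mm.
Euler critical load P_cr = π²EI/L_e² = π²×194000×2.781×10^6/11100² = 43210 N.
P_allow = P_cr/n = 43210/3.36 = 12860 N.

P_allow = 12.9 kN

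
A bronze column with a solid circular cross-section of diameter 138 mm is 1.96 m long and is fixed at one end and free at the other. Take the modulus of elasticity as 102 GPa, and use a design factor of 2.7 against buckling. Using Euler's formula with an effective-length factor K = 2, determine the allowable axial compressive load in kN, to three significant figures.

I = πd⁴/64 = π×138⁴/64 = 1.780×10^7 mm⁴.
Effective length L_e = KL = 2×1.96 m = 3920 mm.
Euler critical load P_cr = π²EI/L_e² = π²×102000×1.780×10^7/3920² = 1.166×10^6 N.
P_allow = P_cr/n = 1.166×10^6/2.7 = 432000 N.

P_allow = 432 kN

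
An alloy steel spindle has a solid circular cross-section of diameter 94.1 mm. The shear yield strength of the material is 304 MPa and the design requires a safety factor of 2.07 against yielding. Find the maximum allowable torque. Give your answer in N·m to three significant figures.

τ_allow = 304/2.07 = 146.9 MPa.
For a solid shaft T_allow = τ_allow·πd³/16; πd³/16 = π×94.1³/16 = 163600 mm³.
T_allow = 146.9×163600 = 2.403×10^7 N·mm = 24030 N·m.

T_allow = 24000 N·m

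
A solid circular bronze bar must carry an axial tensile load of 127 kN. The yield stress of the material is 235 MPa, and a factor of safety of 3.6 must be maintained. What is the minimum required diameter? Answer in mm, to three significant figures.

Allowable stress σ_allow = 235/3.6 = 65.28 MPa.
Required area A = F/σ_allow = 127000/65.28 = 1946 mm².
A = πd²/4 → d = √(4A/π) = 49.77 mm.

d = 49.8 mm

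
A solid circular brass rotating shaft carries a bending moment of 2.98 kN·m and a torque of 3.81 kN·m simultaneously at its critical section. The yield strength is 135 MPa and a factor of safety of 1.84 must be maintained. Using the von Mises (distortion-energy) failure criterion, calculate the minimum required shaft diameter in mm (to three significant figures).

d = 85.1 mm

σ_allow = σ_y/n = 135/1.84 = 73.37 MPa.
For a solid shaft σ_b = 32M/(πd³) and τ = 16T/(πd³), so the von Mises stress is σ' = (16/πd³)·√(4M²+3T²).
√(4M²+3T²) = √(4×(2.980×10^6)² + 3×(3.810×10^6)²) = 8.892×10^6 N·mm.
d³ = 16×8.892×10^6/(π×73.37) = 617200 mm³.
d = 85.14 mm.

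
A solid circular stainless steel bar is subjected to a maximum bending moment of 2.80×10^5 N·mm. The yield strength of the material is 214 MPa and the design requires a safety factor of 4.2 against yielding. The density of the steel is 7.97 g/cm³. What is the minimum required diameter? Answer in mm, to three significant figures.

d = 38.3 mm

σ_allow = 214/4.2 = 50.95 MPa.
For a solid circular section σ = 32M/(πd³), so d³ = 32M/(π σ_allow) = 32×280000/(π×50.95) = 55970 mm³.
d = 38.25 mm.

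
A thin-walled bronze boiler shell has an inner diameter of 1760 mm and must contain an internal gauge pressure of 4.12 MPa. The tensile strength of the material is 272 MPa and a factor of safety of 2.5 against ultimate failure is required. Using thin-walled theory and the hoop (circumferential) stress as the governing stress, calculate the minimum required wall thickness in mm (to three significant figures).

σ_allow = 272/2.5 = 108.8 MPa.
Hoop stress σ_h = pD/(2t), so t = pD/(2σ_allow) = 4.12×1760/(2×108.8) = 33.32 mm.

t = 33.3 mm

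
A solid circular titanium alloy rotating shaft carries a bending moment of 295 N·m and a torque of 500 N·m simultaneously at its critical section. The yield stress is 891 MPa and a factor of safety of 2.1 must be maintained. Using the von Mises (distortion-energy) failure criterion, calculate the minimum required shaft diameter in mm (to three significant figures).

σ_allow = σ_y/n = 891/2.1 = 424.3 MPa.
For a solid shaft σ_b = 32M/(πd³) and τ = 16T/(πd³), so the von Mises stress is σ' = (16/πd³)·√(4M²+3T²).
√(4M²+3T²) = √(4×(295000)² + 3×(500000)²) = 1.048×10^6 N·mm.
d³ = 16×1.048×10^6/(π×424.3) = 12580 mm³.
d = 23.26 mm.

d = 23.3 mm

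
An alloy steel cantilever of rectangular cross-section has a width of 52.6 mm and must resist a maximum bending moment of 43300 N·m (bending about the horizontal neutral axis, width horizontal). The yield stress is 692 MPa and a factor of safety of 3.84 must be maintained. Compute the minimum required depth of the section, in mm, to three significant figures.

σ_allow = 692/3.84 = 180.2 MPa.
For a rectangular section σ = 6M/(bh²), so h² = 6M/(b σ_allow) = 6×4.3300×10^7/(52.6×180.2) = 27410 mm².
h = 165.6 mm.

h = 166 mm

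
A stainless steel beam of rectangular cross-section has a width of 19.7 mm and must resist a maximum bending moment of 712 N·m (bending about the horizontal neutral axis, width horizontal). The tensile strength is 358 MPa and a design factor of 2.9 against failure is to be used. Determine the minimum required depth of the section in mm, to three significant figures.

h = 41.9 mm

σ_allow = 358/2.9 = 123.4 MPa.
For a rectangular section σ = 6M/(bh²), so h² = 6M/(b σ_allow) = 6×712000/(19.7×123.4) = 1757 mm².
h = 41.91 mm.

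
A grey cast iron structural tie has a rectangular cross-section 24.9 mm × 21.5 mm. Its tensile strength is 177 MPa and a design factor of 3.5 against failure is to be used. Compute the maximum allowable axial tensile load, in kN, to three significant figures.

σ_allow = 177/3.5 = 50.57 MPa.
A = 24.9×21.5 = 535.4 mm².
F_allow = σ_allow × A = 50.57×535.4 = 27070 N.

F_allow = 27.1 kN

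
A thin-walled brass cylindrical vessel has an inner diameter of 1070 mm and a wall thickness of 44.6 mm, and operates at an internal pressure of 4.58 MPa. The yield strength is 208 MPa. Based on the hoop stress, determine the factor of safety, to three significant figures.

σ_h = pD/(2t) = 4.58×1070/(2×44.6) = 54.94 MPa.
n = 208/54.94 = 3.786.

n = 3.79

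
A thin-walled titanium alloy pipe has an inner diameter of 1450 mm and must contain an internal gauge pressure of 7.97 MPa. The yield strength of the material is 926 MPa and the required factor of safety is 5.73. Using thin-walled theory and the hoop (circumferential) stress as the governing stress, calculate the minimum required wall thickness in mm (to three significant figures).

σ_allow = 926/5.73 = 161.6 MPa.
Hoop stress σ_h = pD/(2t), so t = pD/(2σ_allow) = 7.97×1450/(2×161.6) = 35.76 mm.

t = 35.8 mm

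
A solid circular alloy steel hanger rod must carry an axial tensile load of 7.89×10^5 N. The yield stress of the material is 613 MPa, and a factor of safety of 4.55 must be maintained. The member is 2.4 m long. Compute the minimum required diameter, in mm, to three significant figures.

d = 86.4 mm

Allowable stress σ_allow = 613/4.55 = 134.7 MPa.
Required area A = F/σ_allow = 789000/134.7 = 5856 mm².
A = πd²/4 → d = √(4A/π) = 86.35 mm.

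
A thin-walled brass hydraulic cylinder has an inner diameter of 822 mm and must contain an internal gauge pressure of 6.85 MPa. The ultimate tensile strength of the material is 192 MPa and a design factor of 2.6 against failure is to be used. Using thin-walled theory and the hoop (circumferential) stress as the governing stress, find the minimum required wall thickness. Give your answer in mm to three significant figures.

t = 38.1 mm

σ_allow = 192/2.6 = 73.85 MPa.
Hoop stress σ_h = pD/(2t), so t = pD/(2σ_allow) = 6.85×822/(2×73.85) = 38.12 mm.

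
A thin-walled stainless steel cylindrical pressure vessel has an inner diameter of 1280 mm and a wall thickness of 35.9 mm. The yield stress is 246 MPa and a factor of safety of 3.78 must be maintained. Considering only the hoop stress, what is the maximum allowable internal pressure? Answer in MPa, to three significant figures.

p_allow = 3.65 MPa

σ_allow = 246/3.78 = 65.08 MPa.
σ_h = pD/(2t) → p_allow = 2σ_allow t/D = 2×65.08×35.9/1280 = 3.651 MPa.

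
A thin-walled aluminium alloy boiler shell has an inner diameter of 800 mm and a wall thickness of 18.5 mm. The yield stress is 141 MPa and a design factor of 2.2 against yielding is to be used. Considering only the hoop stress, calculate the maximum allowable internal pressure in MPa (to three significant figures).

p_allow = 2.96 MPa

σ_allow = 141/2.2 = 64.09 MPa.
σ_h = pD/(2t) → p_allow = 2σ_allow t/D = 2×64.09×18.5/800 = 2.964 MPa.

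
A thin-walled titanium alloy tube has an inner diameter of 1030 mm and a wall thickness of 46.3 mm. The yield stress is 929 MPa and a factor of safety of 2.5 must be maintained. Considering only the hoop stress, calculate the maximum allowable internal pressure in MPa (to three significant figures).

σ_allow = 929/2.5 = 371.6 MPa.
σ_h = pD/(2t) → p_allow = 2σ_allow t/D = 2×371.6×46.3/1030 = 33.41 MPa.

p_allow = 33.4 MPa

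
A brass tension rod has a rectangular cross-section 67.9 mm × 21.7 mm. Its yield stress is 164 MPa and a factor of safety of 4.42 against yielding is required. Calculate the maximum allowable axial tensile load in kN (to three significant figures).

σ_allow = 164/4.42 = 37.10 MPa.
A = 67.9×21.7 = 1473 mm².
F_allow = σ_allow × A = 37.10×1473 = 54670 N.

F_allow = 54.7 kN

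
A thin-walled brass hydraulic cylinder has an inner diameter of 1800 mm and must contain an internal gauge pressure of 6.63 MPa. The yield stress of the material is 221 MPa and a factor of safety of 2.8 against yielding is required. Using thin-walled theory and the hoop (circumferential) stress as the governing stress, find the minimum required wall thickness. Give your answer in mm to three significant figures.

t = 75.6 mm

σ_allow = 221/2.8 = 78.93 MPa.
Hoop stress σ_h = pD/(2t), so t = pD/(2σ_allow) = 6.63×1800/(2×78.93) = 75.60 mm.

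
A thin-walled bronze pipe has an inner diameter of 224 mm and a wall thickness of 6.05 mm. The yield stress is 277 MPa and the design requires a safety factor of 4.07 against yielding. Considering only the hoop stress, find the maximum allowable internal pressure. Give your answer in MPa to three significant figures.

p_allow = 3.68 MPa

σ_allow = 277/4.07 = 68.06 MPa.
σ_h = pD/(2t) → p_allow = 2σ_allow t/D = 2×68.06×6.05/224 = 3.676 MPa.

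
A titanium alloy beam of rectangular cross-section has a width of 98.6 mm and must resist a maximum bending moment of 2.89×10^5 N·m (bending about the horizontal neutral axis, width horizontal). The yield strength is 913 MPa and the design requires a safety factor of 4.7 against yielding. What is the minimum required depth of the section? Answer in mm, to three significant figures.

σ_allow = 913/4.7 = 194.3 MPa.
For a rectangular section σ = 6M/(bh²), so h² = 6M/(b σ_allow) = 6×2.8900×10^8/(98.6×194.3) = 90530 mm².
h = 300.9 mm.

h = 301 mm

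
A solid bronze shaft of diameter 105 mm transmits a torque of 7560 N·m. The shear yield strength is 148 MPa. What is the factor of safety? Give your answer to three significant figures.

τ = 16T/(πd³) = 16×7560000/(π×105³) = 33.26 MPa.
n = τ_limit/τ = 148/33.26 = 4.450.

n = 4.45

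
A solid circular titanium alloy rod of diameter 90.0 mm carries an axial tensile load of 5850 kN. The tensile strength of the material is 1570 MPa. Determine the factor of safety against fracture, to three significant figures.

n = 1.71

A = πd²/4 = 6362 mm².
σ = F/A = 5850000/6362 = 919.6 MPa.
n = 1570/919.6 = 1.707.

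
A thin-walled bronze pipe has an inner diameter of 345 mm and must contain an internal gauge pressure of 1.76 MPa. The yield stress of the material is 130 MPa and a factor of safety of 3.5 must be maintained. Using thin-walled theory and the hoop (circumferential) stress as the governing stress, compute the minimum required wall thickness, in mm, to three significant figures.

t = 8.17 mm

σ_allow = 130/3.5 = 37.14 MPa.
Hoop stress σ_h = pD/(2t), so t = pD/(2σ_allow) = 1.76×345/(2×37.14) = 8.174 mm.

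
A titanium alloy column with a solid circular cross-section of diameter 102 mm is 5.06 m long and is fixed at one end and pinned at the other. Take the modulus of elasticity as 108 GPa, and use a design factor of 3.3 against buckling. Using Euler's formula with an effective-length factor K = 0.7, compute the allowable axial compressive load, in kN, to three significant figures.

I = πd⁴/64 = π×102⁴/64 = 5.313×10^6 mm⁴.
Effective length L_e = KL = 0.7×5.06 m = 3542 mm.
Euler critical load P_cr = π²EI/L_e² = π²×108000×5.313×10^6/3542² = 451400 N.
P_allow = P_cr/n = 451400/3.3 = 136800 N.

P_allow = 137 kN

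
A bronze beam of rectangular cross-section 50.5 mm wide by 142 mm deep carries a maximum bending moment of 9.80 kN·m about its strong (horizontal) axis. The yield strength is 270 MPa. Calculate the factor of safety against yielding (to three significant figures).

n = 4.68

Section modulus S = bh²/6 = 50.5×142²/6 = 169700 mm³.
σ = M/S = 9800000/169700 = 57.74 MPa.
n = 270/57.74 = 4.676.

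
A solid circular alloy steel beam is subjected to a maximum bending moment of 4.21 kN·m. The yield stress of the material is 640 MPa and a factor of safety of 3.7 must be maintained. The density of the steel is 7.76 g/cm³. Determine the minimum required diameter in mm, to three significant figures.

σ_allow = 640/3.7 = 173.0 MPa.
For a solid circular section σ = 32M/(πd³), so d³ = 32M/(π σ_allow) = 32×4210000/(π×173.0) = 247900 mm³.
d = 62.82 mm.

d = 62.8 mm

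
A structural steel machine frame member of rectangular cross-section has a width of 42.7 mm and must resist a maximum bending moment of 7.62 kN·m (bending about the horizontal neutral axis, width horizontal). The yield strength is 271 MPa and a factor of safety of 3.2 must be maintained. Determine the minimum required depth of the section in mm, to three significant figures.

σ_allow = 271/3.2 = 84.69 MPa.
For a rectangular section σ = 6M/(bh²), so h² = 6M/(b σ_allow) = 6×7620000/(42.7×84.69) = 12640 mm².
h = 112.4 mm.

h = 112 mm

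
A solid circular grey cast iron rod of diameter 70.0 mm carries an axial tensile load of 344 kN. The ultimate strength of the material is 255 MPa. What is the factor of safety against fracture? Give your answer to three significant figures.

n = 2.85

A = πd²/4 = 3848 mm².
σ = F/A = 344000/3848 = 89.39 MPa.
n = 255/89.39 = 2.853.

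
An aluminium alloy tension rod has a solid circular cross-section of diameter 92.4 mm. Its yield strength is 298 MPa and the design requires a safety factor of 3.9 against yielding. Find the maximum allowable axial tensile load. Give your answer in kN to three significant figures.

σ_allow = 298/3.9 = 76.41 MPa.
A = πd²/4 = π×92.4²/4 = 6706 mm².
F_allow = σ_allow × A = 76.41×6706 = 512400 N.

F_allow = 512 kN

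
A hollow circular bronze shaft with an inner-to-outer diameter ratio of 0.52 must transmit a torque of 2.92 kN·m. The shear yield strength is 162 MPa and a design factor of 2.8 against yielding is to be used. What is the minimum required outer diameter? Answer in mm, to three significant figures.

d_o = 65.2 mm

τ_allow = 162/2.8 = 57.86 MPa.
For a hollow shaft τ = 16T/[πd_o³(1−k⁴)] with k = 0.52, so 1−k⁴ = 0.9269.
d_o³ = 16T/[π τ_allow (1−k⁴)] = 16×2920000/(π×57.86×0.9269) = 277300 mm³.
d_o = 65.21 mm.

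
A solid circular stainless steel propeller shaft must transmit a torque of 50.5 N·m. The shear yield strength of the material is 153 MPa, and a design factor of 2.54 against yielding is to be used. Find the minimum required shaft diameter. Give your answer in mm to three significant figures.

d = 16.2 mm

Allowable shear stress τ_allow = 153/2.54 = 60.24 MPa.
For a solid shaft τ = 16T/(πd³), so d³ = 16T/(π τ_allow) = 16×50500/(π×60.24) = 4270 mm³.
d = (4270)^(1/3) = 16.22 mm.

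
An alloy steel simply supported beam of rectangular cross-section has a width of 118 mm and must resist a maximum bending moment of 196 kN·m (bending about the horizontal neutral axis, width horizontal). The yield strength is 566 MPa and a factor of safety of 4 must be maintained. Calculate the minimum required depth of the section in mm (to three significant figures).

σ_allow = 566/4 = 141.5 MPa.
For a rectangular section σ = 6M/(bh²), so h² = 6M/(b σ_allow) = 6×1.9600×10^8/(118×141.5) = 70430 mm².
h = 265.4 mm.

h = 265 mm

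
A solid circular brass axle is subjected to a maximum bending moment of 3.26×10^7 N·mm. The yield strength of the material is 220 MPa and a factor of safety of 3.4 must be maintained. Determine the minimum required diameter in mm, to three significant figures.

d = 172 mm

σ_allow = 220/3.4 = 64.71 MPa.
For a solid circular section σ = 32M/(πd³), so d³ = 32M/(π σ_allow) = 32×3.2600×10^7/(π×64.71) = 5.132×10^6 mm³.
d = 172.5 mm.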